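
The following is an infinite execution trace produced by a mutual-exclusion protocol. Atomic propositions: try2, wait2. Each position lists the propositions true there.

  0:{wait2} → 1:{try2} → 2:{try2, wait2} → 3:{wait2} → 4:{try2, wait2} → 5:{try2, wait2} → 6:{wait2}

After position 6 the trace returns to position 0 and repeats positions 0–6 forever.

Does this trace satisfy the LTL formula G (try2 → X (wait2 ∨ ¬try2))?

try2 → X (wait2 ∨ ¬try2) holds at every position 0..6, and those are all positions ever visited, so G (try2 → X (wait2 ∨ ¬try2)) holds.
Positions where try2 holds: 1, 2, 4, 5.
Check X (wait2 ∨ ¬try2) at each: 1→ok, 2→ok, 4→ok, 5→ok.

Holds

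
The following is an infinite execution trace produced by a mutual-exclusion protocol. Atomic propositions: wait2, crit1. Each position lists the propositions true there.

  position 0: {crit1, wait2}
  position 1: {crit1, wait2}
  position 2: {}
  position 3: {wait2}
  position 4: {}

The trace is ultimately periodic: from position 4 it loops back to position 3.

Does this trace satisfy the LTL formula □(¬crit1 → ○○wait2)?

Violated

¬crit1 → ○○wait2 must hold at every position from 0 onward. It fails at position 2, so □(¬crit1 → ○○wait2) is false.
Positions where ¬crit1 holds: 2, 3, 4.
Check ○○wait2 at each: 2→fails, 3→ok, 4→fails.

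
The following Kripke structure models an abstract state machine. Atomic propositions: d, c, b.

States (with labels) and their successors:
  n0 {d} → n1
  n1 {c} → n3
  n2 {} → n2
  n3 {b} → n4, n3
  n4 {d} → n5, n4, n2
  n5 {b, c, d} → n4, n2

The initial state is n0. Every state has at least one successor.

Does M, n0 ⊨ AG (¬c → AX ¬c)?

Does not hold

States satisfying ¬c → AX ¬c: {n1, n2, n3, n5}.
States satisfying AG (¬c → AX ¬c): {n2}.
n0 is reachable from n0 and violates ¬c → AX ¬c, so AG fails at n0.
n0 ∉ Sat(AG (¬c → AX ¬c)).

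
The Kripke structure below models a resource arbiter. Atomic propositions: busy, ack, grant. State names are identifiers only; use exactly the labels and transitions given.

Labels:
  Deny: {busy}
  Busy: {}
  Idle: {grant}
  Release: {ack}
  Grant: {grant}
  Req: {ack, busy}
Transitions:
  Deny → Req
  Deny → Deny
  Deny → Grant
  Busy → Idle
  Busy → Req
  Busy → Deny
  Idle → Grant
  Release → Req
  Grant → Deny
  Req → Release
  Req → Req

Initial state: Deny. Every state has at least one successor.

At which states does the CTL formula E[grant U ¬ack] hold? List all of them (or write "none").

{Deny, Busy, Idle, Grant}

States satisfying grant: {Idle, Grant}.
States satisfying ¬ack: {Deny, Busy, Idle, Grant}.
States satisfying E[grant U ¬ack]: {Deny, Busy, Idle, Grant}.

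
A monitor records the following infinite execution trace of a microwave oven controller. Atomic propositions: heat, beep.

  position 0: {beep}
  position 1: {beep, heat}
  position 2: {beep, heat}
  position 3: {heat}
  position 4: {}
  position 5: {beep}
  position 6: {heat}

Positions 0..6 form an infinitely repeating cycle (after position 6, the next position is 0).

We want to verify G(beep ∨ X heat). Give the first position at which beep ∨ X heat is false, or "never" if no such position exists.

3

Check beep ∨ X heat at each position in order: 0 ✓, 1 ✓, 2 ✓.
At position 3 the labels are {heat} and the next position 4 has {}, so beep ∨ X heat is false there. This is the first violation.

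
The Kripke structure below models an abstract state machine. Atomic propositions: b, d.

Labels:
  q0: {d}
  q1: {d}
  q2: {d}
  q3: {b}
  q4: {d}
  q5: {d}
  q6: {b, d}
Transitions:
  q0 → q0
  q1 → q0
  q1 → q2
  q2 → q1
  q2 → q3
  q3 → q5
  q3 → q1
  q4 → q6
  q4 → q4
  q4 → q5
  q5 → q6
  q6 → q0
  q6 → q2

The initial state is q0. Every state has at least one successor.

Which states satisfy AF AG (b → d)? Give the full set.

States satisfying AG (b → d): {q0}.
States satisfying AF AG (b → d): {q0}.

{q0}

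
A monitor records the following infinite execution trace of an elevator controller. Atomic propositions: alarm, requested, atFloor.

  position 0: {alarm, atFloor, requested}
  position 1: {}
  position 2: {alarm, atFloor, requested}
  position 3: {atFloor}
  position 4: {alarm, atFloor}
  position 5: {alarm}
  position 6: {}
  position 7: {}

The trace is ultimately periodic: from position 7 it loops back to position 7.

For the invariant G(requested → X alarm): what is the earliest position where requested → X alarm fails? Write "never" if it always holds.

0

At position 0 the labels are {alarm, atFloor, requested} and the next position 1 has {}, so requested → X alarm is false there. This is the first violation.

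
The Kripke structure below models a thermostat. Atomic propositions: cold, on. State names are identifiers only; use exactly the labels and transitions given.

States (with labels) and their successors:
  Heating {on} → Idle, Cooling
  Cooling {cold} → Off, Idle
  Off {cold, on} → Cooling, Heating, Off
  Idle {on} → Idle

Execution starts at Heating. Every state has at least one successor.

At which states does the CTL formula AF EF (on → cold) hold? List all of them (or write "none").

{Heating, Cooling, Off}

States satisfying EF (on → cold): {Heating, Cooling, Off}.
States satisfying AF EF (on → cold): {Heating, Cooling, Off}.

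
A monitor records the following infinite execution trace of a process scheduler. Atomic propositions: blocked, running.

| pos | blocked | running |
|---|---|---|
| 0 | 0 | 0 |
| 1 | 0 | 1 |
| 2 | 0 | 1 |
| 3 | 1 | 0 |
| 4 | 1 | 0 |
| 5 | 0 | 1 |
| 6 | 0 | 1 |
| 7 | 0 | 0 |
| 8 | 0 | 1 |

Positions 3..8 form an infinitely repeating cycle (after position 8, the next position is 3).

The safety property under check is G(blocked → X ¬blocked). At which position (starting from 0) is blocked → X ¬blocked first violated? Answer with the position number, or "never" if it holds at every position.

Check blocked → X ¬blocked at each position in order: 0 ✓, 1 ✓, 2 ✓.
At position 3 the labels are {blocked} and the next position 4 has {blocked}, so blocked → X ¬blocked is false there. This is the first violation.

3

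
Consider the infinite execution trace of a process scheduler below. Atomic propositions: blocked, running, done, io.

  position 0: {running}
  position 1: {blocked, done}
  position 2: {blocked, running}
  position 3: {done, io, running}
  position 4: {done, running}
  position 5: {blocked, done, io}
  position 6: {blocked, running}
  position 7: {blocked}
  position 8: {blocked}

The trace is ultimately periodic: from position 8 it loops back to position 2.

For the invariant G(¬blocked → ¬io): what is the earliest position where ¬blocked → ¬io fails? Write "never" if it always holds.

3

Check ¬blocked → ¬io at each position in order: 0 ✓, 1 ✓, 2 ✓.
At position 3 the labels are {done, io, running}, so ¬blocked → ¬io is false there. This is the first violation.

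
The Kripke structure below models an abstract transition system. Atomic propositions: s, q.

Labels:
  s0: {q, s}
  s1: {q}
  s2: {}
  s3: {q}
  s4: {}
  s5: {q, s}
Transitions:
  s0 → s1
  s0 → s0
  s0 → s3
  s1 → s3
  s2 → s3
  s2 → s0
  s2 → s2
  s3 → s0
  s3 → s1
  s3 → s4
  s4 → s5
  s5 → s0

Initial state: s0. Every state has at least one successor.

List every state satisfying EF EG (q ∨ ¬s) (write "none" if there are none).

States satisfying EG (q ∨ ¬s): {s0, s1, s2, s3, s4, s5}.
States satisfying EF EG (q ∨ ¬s): {s0, s1, s2, s3, s4, s5}.

{s0, s1, s2, s3, s4, s5}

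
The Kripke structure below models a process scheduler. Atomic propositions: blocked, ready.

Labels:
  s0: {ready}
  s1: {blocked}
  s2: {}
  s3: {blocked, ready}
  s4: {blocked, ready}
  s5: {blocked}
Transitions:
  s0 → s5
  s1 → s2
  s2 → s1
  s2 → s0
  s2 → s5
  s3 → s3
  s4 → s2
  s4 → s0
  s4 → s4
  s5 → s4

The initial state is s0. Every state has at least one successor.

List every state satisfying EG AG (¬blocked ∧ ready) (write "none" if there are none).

States satisfying AG (¬blocked ∧ ready): ∅.
States satisfying EG AG (¬blocked ∧ ready): ∅.

none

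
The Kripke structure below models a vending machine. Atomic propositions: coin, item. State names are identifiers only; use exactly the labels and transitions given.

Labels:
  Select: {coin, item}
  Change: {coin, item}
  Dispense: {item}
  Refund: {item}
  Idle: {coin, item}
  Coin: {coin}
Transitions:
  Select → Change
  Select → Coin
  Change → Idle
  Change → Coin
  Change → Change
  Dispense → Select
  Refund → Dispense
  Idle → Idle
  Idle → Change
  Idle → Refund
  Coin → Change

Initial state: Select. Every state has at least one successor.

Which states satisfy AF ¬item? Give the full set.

States satisfying ¬item: {Coin}.
States satisfying AF ¬item: {Coin}.

{Coin}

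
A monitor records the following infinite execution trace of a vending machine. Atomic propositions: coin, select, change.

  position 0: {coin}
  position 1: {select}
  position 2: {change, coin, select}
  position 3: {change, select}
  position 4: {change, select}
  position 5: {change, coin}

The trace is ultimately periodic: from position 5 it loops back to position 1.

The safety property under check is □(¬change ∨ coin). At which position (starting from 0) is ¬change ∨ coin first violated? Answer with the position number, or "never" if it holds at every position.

3

Check ¬change ∨ coin at each position in order: 0 ✓, 1 ✓, 2 ✓.
At position 3 the labels are {change, select}, so ¬change ∨ coin is false there. This is the first violation.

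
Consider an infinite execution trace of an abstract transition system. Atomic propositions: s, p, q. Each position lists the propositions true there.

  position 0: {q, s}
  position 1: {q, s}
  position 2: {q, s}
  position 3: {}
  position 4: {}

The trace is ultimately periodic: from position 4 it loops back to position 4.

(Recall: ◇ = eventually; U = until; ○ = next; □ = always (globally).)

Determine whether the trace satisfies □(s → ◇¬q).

s → ◇¬q holds at every position 0..4, and those are all positions ever visited, so □(s → ◇¬q) holds.
Positions where s holds: 0, 1, 2.
Check ◇¬q at each: 0→ok, 1→ok, 2→ok.

Holds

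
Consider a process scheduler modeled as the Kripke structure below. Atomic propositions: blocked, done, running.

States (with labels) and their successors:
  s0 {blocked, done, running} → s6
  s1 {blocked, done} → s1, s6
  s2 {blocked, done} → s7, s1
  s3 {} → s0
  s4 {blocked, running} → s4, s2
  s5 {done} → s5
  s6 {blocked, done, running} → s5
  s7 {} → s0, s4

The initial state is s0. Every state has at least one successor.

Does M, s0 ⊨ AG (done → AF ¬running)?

Satisfied

States satisfying done → AF ¬running: {s0, s1, s2, s3, s4, s5, s6, s7}.
States satisfying AG (done → AF ¬running): {s0, s1, s2, s3, s4, s5, s6, s7}.
Every state reachable from s0 satisfies done → AF ¬running.
s0 ∈ Sat(AG (done → AF ¬running)).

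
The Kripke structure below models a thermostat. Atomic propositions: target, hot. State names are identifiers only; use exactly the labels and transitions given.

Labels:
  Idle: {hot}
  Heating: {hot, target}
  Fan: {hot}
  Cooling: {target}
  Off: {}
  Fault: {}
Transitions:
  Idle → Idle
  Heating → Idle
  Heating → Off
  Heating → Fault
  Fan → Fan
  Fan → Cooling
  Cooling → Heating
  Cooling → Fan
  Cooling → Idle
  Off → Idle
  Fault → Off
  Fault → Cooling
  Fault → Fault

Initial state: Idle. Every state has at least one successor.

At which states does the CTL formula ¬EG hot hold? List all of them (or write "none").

{Cooling, Off, Fault}

States satisfying hot: {Idle, Heating, Fan}.
States satisfying EG hot: {Idle, Heating, Fan}.
States satisfying ¬EG hot: {Cooling, Off, Fault}.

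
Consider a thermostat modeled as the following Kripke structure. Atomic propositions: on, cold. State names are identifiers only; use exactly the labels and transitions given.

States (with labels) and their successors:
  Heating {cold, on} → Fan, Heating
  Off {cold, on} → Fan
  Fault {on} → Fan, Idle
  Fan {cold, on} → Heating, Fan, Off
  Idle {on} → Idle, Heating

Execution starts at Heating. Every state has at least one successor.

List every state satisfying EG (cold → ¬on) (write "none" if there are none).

States satisfying cold → ¬on: {Fault, Idle}.
States satisfying EG (cold → ¬on): {Fault, Idle}.

{Fault, Idle}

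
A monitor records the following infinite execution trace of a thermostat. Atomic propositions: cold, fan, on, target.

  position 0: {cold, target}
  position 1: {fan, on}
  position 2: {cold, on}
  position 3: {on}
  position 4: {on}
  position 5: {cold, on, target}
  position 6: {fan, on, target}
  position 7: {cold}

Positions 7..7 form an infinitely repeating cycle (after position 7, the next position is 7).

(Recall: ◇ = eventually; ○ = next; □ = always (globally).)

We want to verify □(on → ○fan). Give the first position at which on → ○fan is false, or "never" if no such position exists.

Check on → ○fan at each position in order: 0 ✓.
At position 1 the labels are {fan, on} and the next position 2 has {cold, on}, so on → ○fan is false there. This is the first violation.

1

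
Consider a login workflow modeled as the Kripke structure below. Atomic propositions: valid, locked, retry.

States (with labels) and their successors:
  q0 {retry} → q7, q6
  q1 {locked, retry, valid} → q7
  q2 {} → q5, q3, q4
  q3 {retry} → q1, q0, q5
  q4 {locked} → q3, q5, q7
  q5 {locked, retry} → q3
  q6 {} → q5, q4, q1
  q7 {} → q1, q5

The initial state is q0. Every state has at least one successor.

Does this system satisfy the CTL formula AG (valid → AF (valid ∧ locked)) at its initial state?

Holds

States satisfying valid → AF (valid ∧ locked): {q0, q1, q2, q3, q4, q5, q6, q7}.
States satisfying AG (valid → AF (valid ∧ locked)): {q0, q1, q2, q3, q4, q5, q6, q7}.
Every state reachable from q0 satisfies valid → AF (valid ∧ locked).
q0 ∈ Sat(AG (valid → AF (valid ∧ locked))).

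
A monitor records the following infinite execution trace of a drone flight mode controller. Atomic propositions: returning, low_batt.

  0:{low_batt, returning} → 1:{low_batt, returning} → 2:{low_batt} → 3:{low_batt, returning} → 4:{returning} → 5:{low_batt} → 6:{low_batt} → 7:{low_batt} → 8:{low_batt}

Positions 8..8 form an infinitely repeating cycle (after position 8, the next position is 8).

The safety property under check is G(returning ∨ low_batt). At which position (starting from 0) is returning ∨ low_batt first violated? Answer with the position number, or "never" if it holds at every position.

never

returning ∨ low_batt holds at every position 0..8, and those are all the positions the trace ever visits, so the invariant G(returning ∨ low_batt) is never violated.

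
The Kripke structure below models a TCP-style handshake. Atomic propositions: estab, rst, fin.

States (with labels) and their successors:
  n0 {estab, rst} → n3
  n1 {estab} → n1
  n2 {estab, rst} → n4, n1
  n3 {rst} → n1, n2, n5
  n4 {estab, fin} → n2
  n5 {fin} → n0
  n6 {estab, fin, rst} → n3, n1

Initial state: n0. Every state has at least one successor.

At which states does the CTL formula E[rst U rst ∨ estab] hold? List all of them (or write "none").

States satisfying rst: {n0, n2, n3, n6}.
States satisfying rst ∨ estab: {n0, n1, n2, n3, n4, n6}.
States satisfying E[rst U rst ∨ estab]: {n0, n1, n2, n3, n4, n6}.

{n0, n1, n2, n3, n4, n6}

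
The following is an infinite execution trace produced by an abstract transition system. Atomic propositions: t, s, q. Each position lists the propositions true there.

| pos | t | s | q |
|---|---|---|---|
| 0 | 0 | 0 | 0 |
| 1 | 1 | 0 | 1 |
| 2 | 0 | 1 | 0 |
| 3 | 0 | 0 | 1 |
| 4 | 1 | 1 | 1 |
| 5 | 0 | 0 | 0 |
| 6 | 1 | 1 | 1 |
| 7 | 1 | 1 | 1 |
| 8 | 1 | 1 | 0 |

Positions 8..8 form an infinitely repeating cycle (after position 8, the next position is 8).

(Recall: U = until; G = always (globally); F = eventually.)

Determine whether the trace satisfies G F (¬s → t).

F (¬s → t) holds at every position 0..8, and those are all positions ever visited, so G F (¬s → t) holds.

Yes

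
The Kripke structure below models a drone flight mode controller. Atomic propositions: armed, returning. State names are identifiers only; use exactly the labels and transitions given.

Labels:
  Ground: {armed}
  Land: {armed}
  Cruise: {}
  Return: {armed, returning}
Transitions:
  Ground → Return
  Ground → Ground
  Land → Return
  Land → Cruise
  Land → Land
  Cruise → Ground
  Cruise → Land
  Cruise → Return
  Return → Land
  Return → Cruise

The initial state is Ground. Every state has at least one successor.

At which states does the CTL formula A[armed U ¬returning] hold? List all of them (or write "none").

States satisfying armed: {Ground, Land, Return}.
States satisfying ¬returning: {Ground, Land, Cruise}.
States satisfying A[armed U ¬returning]: {Ground, Land, Cruise, Return}.

{Ground, Land, Cruise, Return}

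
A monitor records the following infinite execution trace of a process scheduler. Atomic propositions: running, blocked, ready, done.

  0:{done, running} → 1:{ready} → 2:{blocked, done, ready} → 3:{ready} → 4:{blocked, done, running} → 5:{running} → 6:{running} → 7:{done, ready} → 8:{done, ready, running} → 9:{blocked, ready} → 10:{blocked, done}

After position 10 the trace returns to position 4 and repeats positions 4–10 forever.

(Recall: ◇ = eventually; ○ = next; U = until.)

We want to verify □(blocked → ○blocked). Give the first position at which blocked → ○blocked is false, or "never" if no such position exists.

2

Check blocked → ○blocked at each position in order: 0 ✓, 1 ✓.
At position 2 the labels are {blocked, done, ready} and the next position 3 has {ready}, so blocked → ○blocked is false there. This is the first violation.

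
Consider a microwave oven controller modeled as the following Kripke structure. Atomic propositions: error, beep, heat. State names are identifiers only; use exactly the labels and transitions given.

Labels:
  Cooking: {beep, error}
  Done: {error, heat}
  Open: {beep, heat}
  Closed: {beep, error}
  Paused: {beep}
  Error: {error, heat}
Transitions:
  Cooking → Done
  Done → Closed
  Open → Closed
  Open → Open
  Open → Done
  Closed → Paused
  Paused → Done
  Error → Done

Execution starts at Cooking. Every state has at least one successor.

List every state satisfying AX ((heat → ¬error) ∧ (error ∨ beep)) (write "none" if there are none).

{Done, Closed}

States satisfying (heat → ¬error) ∧ (error ∨ beep): {Cooking, Open, Closed, Paused}.
States satisfying AX ((heat → ¬error) ∧ (error ∨ beep)): {Done, Closed}.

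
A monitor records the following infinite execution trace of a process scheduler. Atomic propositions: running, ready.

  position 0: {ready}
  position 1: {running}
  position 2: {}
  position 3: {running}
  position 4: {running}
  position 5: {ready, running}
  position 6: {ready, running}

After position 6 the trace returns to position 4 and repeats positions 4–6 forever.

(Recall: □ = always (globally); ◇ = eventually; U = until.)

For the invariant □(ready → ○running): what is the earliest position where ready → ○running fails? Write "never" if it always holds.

ready → ○running holds at every position 0..6, and those are all the positions the trace ever visits, so the invariant □(ready → ○running) is never violated.

never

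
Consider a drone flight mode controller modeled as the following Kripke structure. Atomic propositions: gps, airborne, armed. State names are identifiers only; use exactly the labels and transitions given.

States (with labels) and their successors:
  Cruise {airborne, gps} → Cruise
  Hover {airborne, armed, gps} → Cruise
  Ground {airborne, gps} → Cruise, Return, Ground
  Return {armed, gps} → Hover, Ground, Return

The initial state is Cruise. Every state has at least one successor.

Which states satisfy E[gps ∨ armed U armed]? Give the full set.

States satisfying gps ∨ armed: {Cruise, Hover, Ground, Return}.
States satisfying armed: {Hover, Return}.
States satisfying E[gps ∨ armed U armed]: {Hover, Ground, Return}.

{Hover, Ground, Return}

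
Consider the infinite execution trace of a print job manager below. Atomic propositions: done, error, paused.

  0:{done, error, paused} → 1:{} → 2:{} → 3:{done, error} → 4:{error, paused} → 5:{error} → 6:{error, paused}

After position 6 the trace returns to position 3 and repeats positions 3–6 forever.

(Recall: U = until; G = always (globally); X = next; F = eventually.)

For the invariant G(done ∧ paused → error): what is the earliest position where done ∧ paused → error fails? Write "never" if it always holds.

never

done ∧ paused → error holds at every position 0..6, and those are all the positions the trace ever visits, so the invariant G(done ∧ paused → error) is never violated.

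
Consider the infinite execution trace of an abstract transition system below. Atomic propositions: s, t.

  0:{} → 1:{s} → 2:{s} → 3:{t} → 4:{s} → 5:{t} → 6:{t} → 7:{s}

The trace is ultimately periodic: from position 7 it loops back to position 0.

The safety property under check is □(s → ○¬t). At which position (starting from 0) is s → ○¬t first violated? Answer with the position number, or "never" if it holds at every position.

Check s → ○¬t at each position in order: 0 ✓, 1 ✓.
At position 2 the labels are {s} and the next position 3 has {t}, so s → ○¬t is false there. This is the first violation.

2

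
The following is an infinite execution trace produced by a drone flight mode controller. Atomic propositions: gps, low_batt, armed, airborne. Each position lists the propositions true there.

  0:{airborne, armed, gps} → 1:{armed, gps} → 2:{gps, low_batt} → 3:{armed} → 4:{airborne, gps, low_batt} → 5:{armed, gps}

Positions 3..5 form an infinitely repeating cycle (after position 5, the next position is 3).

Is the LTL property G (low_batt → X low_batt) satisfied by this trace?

Does not hold

low_batt → X low_batt must hold at every position from 0 onward. It fails at position 2, so G (low_batt → X low_batt) is false.
Positions where low_batt holds: 2, 4.
Check X low_batt at each: 2→fails, 4→fails.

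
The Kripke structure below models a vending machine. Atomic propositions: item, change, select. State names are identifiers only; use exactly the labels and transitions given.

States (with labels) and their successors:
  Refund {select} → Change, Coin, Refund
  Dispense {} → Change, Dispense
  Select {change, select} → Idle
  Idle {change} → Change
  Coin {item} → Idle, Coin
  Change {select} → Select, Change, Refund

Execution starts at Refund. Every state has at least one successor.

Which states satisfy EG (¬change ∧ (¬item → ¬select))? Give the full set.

States satisfying ¬change ∧ (¬item → ¬select): {Dispense, Coin}.
States satisfying EG (¬change ∧ (¬item → ¬select)): {Dispense, Coin}.

{Dispense, Coin}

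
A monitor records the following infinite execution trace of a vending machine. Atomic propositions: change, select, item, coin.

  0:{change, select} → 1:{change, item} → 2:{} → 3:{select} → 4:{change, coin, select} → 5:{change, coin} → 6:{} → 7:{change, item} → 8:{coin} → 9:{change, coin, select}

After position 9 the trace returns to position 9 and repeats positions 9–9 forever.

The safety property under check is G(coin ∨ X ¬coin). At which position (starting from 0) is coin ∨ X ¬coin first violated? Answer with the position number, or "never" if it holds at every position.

3

Check coin ∨ X ¬coin at each position in order: 0 ✓, 1 ✓, 2 ✓.
At position 3 the labels are {select} and the next position 4 has {change, coin, select}, so coin ∨ X ¬coin is false there. This is the first violation.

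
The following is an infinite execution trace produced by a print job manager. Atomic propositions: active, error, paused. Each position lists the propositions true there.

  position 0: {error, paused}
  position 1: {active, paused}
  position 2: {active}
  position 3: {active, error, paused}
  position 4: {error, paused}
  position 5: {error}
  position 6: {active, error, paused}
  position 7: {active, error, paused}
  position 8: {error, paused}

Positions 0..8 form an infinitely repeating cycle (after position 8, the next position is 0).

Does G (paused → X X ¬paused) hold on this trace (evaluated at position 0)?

No

paused → X X ¬paused must hold at every position from 0 onward. It fails at position 1, so G (paused → X X ¬paused) is false.
Positions where paused holds: 0, 1, 3, 4, 6, 7, 8.
Check X X ¬paused at each: 0→ok, 1→fails, 3→ok, 4→fails, 6→fails, 7→fails, 8→fails.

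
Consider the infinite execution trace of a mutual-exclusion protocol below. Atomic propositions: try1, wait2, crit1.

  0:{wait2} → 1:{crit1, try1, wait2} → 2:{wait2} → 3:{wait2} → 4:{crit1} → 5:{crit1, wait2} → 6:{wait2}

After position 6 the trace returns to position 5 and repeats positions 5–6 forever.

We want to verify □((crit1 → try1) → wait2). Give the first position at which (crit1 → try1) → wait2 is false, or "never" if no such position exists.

never

(crit1 → try1) → wait2 holds at every position 0..6, and those are all the positions the trace ever visits, so the invariant □((crit1 → try1) → wait2) is never violated.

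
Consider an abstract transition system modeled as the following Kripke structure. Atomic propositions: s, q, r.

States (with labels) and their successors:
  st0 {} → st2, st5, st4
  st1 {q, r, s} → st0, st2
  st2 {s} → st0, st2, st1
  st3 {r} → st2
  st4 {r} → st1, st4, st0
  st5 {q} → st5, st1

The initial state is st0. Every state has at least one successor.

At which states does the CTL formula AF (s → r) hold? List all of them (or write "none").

{st0, st1, st3, st4, st5}

States satisfying s → r: {st0, st1, st3, st4, st5}.
States satisfying AF (s → r): {st0, st1, st3, st4, st5}.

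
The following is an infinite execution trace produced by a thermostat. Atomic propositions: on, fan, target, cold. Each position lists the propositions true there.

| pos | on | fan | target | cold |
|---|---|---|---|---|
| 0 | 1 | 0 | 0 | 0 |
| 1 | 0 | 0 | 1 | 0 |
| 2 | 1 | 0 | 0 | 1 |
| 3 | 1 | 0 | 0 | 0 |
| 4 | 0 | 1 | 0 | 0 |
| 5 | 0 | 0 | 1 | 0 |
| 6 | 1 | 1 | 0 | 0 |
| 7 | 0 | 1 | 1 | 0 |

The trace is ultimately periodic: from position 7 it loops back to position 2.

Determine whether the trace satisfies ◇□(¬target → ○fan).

□(¬target → ○fan) is false at every position 0..7, so it never becomes true and ◇□(¬target → ○fan) fails.

Does not hold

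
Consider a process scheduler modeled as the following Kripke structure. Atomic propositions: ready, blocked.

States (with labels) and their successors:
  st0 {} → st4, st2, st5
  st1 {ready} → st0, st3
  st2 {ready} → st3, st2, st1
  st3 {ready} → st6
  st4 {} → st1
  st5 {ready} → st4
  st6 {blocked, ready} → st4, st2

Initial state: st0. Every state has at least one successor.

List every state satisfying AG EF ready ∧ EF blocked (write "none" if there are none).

{st0, st1, st2, st3, st4, st5, st6}

States satisfying EF ready: {st0, st1, st2, st3, st4, st5, st6}.
States satisfying AG EF ready: {st0, st1, st2, st3, st4, st5, st6}.
States satisfying blocked: {st6}.
States satisfying EF blocked: {st0, st1, st2, st3, st4, st5, st6}.
States satisfying AG EF ready ∧ EF blocked: {st0, st1, st2, st3, st4, st5, st6}.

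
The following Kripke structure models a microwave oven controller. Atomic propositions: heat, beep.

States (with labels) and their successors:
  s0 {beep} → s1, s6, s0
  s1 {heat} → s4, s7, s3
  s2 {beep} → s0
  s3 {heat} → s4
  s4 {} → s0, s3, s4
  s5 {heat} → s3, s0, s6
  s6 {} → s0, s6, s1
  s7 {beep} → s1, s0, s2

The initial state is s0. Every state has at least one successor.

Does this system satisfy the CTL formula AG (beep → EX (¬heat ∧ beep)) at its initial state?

States satisfying beep → EX (¬heat ∧ beep): {s0, s1, s2, s3, s4, s5, s6, s7}.
States satisfying AG (beep → EX (¬heat ∧ beep)): {s0, s1, s2, s3, s4, s5, s6, s7}.
Every state reachable from s0 satisfies beep → EX (¬heat ∧ beep).
s0 ∈ Sat(AG (beep → EX (¬heat ∧ beep))).

Satisfied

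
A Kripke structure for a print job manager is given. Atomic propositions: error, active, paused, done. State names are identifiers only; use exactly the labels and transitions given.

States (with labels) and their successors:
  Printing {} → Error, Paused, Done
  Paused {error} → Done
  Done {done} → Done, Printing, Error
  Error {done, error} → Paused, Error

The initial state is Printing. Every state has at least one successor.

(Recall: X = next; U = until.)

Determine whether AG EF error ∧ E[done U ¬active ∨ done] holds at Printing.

States satisfying EF error: {Printing, Paused, Done, Error}.
States satisfying AG EF error: {Printing, Paused, Done, Error}.
States satisfying done: {Done, Error}.
States satisfying ¬active ∨ done: {Printing, Paused, Done, Error}.
States satisfying E[done U ¬active ∨ done]: {Printing, Paused, Done, Error}.
States satisfying AG EF error ∧ E[done U ¬active ∨ done]: {Printing, Paused, Done, Error}.
Printing ∈ Sat(AG EF error ∧ E[done U ¬active ∨ done]).

Yes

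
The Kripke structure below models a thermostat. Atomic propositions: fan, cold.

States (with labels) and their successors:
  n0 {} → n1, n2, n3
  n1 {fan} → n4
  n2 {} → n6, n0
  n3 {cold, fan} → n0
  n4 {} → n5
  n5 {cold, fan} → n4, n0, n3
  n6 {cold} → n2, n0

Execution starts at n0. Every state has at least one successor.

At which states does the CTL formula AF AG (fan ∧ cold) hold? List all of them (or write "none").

none

States satisfying AG (fan ∧ cold): ∅.
States satisfying AF AG (fan ∧ cold): ∅.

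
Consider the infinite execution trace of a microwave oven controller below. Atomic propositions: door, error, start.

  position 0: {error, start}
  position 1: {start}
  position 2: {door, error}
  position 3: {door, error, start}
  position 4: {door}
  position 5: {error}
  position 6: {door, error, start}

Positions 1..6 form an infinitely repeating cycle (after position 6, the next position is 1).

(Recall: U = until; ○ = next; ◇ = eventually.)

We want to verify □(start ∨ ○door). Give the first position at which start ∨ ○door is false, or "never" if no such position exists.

4

Check start ∨ ○door at each position in order: 0 ✓, 1 ✓, 2 ✓, 3 ✓.
At position 4 the labels are {door} and the next position 5 has {error}, so start ∨ ○door is false there. This is the first violation.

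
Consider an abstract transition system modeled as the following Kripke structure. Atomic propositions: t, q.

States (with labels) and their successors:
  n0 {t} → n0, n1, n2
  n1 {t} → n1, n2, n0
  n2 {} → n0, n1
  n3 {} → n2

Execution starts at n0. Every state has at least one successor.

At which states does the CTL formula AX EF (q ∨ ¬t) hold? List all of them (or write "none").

{n0, n1, n2, n3}

States satisfying EF (q ∨ ¬t): {n0, n1, n2, n3}.
States satisfying AX EF (q ∨ ¬t): {n0, n1, n2, n3}.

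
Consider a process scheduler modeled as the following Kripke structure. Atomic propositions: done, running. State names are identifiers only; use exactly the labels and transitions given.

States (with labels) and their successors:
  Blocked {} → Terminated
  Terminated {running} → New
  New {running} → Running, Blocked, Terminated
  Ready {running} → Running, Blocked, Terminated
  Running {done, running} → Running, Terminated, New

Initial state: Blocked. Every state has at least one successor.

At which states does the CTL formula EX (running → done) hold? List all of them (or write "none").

{New, Ready, Running}

States satisfying running → done: {Blocked, Running}.
States satisfying EX (running → done): {New, Ready, Running}.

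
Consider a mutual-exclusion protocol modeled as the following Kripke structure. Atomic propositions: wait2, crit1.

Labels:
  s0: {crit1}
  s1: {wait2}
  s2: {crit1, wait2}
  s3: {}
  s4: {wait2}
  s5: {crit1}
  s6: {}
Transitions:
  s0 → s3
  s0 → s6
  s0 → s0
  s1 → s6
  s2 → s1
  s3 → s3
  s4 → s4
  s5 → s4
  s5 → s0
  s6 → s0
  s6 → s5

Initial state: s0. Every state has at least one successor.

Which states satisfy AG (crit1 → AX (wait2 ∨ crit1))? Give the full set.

{s3, s4}

States satisfying crit1 → AX (wait2 ∨ crit1): {s1, s2, s3, s4, s5, s6}.
States satisfying AG (crit1 → AX (wait2 ∨ crit1)): {s3, s4}.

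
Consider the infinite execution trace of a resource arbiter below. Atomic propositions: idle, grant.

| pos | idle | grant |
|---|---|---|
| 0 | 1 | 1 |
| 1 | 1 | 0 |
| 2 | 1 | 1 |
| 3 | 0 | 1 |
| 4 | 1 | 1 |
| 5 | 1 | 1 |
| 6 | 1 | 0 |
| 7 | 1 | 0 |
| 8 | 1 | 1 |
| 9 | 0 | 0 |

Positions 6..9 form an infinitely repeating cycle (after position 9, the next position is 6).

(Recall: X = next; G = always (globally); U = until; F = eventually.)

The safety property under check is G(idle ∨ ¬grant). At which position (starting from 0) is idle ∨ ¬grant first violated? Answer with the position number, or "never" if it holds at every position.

Check idle ∨ ¬grant at each position in order: 0 ✓, 1 ✓, 2 ✓.
At position 3 the labels are {grant}, so idle ∨ ¬grant is false there. This is the first violation.

3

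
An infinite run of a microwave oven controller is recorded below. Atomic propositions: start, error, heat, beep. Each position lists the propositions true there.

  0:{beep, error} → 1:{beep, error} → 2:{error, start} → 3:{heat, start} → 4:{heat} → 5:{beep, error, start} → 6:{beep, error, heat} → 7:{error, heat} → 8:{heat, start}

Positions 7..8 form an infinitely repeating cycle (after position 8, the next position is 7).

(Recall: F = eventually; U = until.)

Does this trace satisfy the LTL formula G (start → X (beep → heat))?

Yes

start → X (beep → heat) holds at every position 0..8, and those are all positions ever visited, so G (start → X (beep → heat)) holds.
Positions where start holds: 2, 3, 5, 8.
Check X (beep → heat) at each: 2→ok, 3→ok, 5→ok, 8→ok.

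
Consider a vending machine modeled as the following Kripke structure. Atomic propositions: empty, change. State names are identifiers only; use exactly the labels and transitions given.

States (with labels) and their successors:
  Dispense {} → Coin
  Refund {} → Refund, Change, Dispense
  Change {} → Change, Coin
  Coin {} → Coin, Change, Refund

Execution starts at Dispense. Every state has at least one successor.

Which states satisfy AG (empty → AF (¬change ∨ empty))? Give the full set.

States satisfying empty → AF (¬change ∨ empty): {Dispense, Refund, Change, Coin}.
States satisfying AG (empty → AF (¬change ∨ empty)): {Dispense, Refund, Change, Coin}.

{Dispense, Refund, Change, Coin}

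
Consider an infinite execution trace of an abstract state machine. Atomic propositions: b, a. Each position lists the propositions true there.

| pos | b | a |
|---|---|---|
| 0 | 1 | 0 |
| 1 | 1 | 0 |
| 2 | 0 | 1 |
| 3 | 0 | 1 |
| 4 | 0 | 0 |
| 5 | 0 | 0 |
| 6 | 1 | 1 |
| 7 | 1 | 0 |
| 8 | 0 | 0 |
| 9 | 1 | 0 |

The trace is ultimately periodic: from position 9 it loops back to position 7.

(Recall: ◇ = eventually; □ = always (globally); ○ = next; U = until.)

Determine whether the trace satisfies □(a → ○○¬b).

a → ○○¬b holds at every position 0..9, and those are all positions ever visited, so □(a → ○○¬b) holds.
Positions where a holds: 2, 3, 6.
Check ○○¬b at each: 2→ok, 3→ok, 6→ok.

Satisfied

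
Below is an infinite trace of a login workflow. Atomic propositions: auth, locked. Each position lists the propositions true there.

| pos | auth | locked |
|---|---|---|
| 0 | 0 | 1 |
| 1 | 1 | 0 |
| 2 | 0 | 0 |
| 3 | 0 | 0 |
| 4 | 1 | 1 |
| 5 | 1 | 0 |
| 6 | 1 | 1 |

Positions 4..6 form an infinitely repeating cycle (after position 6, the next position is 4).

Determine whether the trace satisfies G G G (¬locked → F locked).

Yes

G G (¬locked → F locked) holds at every position 0..6, and those are all positions ever visited, so G G G (¬locked → F locked) holds.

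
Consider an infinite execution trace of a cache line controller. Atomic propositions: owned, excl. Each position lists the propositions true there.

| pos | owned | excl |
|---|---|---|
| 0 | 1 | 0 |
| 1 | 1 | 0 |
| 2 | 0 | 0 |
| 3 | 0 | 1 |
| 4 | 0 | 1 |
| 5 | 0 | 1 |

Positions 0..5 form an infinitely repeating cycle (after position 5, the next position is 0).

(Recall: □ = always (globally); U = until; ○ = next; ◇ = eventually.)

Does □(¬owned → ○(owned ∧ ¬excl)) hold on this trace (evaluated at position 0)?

¬owned → ○(owned ∧ ¬excl) must hold at every position from 0 onward. It fails at position 2, so □(¬owned → ○(owned ∧ ¬excl)) is false.
Positions where ¬owned holds: 2, 3, 4, 5.
Check ○(owned ∧ ¬excl) at each: 2→fails, 3→fails, 4→fails, 5→ok.

Violated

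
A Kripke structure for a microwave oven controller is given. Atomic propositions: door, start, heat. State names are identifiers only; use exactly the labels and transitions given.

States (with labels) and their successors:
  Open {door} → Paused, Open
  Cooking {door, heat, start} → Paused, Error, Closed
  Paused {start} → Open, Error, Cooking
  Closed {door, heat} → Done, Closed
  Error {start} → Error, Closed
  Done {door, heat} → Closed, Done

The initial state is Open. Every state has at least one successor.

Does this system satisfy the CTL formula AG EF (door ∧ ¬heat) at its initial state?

States satisfying EF (door ∧ ¬heat): {Open, Cooking, Paused}.
States satisfying AG EF (door ∧ ¬heat): ∅.
Closed is reachable from Open and violates EF (door ∧ ¬heat), so AG fails at Open.
Open ∉ Sat(AG EF (door ∧ ¬heat)).

No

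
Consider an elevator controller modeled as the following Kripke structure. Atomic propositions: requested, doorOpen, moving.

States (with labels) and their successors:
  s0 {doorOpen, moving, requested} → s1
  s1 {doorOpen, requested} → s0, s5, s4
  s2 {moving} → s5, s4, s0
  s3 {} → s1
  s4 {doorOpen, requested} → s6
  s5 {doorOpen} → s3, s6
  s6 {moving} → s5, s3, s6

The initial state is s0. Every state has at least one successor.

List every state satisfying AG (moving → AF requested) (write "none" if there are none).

States satisfying moving → AF requested: {s0, s1, s3, s4, s5}.
States satisfying AG (moving → AF requested): ∅.

none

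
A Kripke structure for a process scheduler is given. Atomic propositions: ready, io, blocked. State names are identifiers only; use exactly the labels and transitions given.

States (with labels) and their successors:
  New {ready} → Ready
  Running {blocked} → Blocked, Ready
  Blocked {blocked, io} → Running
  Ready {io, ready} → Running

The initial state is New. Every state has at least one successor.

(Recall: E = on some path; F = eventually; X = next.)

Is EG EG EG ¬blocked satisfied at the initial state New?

No

States satisfying EG EG ¬blocked: ∅.
States satisfying EG EG EG ¬blocked: ∅.
No suitable path/successor from New witnesses the formula.
New ∉ Sat(EG EG EG ¬blocked).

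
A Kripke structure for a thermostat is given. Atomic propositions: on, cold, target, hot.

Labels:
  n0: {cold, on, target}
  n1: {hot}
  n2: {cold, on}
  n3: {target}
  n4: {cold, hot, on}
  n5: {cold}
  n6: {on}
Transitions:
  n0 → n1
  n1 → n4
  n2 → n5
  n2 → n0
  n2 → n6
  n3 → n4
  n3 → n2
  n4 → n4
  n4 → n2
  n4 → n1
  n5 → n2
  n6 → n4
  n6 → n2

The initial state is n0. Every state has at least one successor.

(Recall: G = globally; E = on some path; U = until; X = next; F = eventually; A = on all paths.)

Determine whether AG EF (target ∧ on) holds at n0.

States satisfying EF (target ∧ on): {n0, n1, n2, n3, n4, n5, n6}.
States satisfying AG EF (target ∧ on): {n0, n1, n2, n3, n4, n5, n6}.
Every state reachable from n0 satisfies EF (target ∧ on).
n0 ∈ Sat(AG EF (target ∧ on)).

Holds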